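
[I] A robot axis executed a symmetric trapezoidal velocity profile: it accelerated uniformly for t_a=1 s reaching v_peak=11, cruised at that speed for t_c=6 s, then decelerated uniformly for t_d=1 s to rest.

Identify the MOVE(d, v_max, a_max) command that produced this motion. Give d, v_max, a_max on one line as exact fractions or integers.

a_max = 11/1 = 11
d_a = ½·11·1 = 11/2; d_c = 11·6 = 66
d = 2·11/2 + 66 = 77
t_c = 6 > 0 → v_max = v_peak = 11

d=77 v_max=11 a_max=11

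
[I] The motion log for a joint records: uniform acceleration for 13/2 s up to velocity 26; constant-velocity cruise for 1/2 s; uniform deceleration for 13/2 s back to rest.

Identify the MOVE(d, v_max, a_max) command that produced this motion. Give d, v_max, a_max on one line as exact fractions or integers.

d=182 v_max=26 a_max=4

a_max = 26/(13/2) = 4
d_a = ½·26·13/2 = 169/2; d_c = 26·1/2 = 13
d = 2·169/2 + 13 = 182
t_c = 1/2 > 0 → v_max = v_peak = 26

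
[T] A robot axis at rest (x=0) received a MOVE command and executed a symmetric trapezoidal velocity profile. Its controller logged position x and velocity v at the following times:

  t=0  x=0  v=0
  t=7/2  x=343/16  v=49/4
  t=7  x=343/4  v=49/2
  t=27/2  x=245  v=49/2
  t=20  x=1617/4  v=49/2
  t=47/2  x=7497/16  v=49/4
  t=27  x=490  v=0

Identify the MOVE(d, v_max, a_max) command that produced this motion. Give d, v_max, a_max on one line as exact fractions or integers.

final state: t=27, x=490, v=0 → d = 490
a_max = (49/4−0)/(7/2−0) = 7/2
max v = 49/2 over t∈[7,20] → v_max = 49/2
check: 49/2·(7+13) = 490 ✓

d=490 v_max=49/2 a_max=7/2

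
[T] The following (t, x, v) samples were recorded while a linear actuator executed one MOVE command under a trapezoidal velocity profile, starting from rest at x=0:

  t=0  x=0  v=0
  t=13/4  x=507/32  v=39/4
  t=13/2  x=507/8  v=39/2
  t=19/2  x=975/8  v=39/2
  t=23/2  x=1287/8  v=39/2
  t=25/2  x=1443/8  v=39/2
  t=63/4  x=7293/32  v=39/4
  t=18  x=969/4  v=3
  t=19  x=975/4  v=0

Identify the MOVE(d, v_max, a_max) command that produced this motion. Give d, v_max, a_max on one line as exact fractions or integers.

d=975/4 v_max=39/2 a_max=3

final state: t=19, x=975/4, v=0 → d = 975/4
a_max = (39/4−0)/(13/4−0) = 3
max v = 39/2 over t∈[13/2,25/2] → v_max = 39/2
check: 39/2·(13/2+6) = 975/4 ✓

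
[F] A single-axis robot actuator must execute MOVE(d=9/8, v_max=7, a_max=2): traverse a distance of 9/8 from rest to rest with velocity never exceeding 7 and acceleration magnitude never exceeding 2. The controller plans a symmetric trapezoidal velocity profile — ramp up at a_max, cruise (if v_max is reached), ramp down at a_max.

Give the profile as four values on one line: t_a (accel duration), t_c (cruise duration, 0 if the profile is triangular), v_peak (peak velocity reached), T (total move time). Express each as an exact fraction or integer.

vₘ²/aₘ = 7²/2 = 49/2
9/8 < 49/2 ⇒ no cruise
v_peak = √(9/8·2) = √(9/4) = 3/2
t_a = (3/2)/2 = 3/4; t_c = 0
T = 2·3/4 = 3/2

t_a=3/4 t_c=0 v_peak=3/2 T=3/2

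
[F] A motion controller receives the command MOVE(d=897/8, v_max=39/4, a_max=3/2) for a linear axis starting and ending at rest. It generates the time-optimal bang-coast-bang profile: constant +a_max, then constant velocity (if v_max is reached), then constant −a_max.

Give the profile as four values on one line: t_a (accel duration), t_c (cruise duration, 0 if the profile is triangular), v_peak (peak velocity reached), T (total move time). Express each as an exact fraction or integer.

t_a=13/2 t_c=5 v_peak=39/4 T=18

(v_max)²/a_max = (39/4)²/(3/2) = 507/8
897/8 ≥ 507/8 ⇒ cruise phase
t_a = (39/4)/(3/2) = 13/2; v_peak = 39/4
d_cruise = 897/8 − 507/8 = 195/4; t_c = (195/4)/(39/4) = 5
T = 2·13/2 + 5 = 18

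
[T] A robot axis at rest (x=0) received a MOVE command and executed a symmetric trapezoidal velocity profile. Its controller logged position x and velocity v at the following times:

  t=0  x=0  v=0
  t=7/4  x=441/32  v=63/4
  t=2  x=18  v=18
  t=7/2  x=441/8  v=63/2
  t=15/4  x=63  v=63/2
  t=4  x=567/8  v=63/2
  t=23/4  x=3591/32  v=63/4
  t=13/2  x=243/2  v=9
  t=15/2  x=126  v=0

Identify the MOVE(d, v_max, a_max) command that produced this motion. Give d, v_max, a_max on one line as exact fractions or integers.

final state: t=15/2, x=126, v=0 → d = 126
a_max = (63/4−0)/(7/4−0) = 9
max v = 63/2 over t∈[7/2,4] → v_max = 63/2
check: 63/2·(7/2+1/2) = 126 ✓

d=126 v_max=63/2 a_max=9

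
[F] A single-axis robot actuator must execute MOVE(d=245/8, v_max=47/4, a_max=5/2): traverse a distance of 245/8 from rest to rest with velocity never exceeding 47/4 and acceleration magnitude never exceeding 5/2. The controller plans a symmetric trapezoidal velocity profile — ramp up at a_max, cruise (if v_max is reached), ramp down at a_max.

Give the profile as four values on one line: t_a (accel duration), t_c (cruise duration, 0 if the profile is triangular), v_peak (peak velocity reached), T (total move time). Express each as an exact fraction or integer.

(v_max)²/a_max = (47/4)²/(5/2) = 2209/40
245/8 < 2209/40 → triangular
v_peak = √(245/8·5/2) = √(1225/16) = 35/4
t_a = (35/4)/(5/2) = 7/2; t_c = 0
T = 2·7/2 = 7

t_a=7/2 t_c=0 v_peak=35/4 T=7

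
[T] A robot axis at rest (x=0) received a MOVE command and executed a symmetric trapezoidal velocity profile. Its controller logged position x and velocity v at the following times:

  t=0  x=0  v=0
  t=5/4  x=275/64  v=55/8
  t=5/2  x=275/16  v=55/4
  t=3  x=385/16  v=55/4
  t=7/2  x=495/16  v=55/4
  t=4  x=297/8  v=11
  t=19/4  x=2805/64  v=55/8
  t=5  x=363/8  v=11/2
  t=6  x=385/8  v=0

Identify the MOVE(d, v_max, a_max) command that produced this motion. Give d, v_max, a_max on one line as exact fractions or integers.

final state: t=6, x=385/8, v=0 → d = 385/8
a_max = (55/8−0)/(5/4−0) = 11/2
max v = 55/4 over t∈[5/2,7/2] → v_max = 55/4
check: 55/4·(5/2+1) = 385/8 ✓

d=385/8 v_max=55/4 a_max=11/2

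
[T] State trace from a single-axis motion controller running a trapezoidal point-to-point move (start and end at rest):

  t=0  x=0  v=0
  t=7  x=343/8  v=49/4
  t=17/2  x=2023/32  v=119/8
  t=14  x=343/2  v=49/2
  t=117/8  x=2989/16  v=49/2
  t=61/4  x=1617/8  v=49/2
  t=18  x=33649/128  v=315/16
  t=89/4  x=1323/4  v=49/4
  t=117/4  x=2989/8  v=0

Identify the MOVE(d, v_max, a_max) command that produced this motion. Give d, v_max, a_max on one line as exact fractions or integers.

d=2989/8 v_max=49/2 a_max=7/4

final state: t=117/4, x=2989/8, v=0 → d = 2989/8
a_max = (49/4−0)/(7−0) = 7/4
max v = 49/2 over t∈[14,61/4] → v_max = 49/2
check: 49/2·(14+5/4) = 2989/8 ✓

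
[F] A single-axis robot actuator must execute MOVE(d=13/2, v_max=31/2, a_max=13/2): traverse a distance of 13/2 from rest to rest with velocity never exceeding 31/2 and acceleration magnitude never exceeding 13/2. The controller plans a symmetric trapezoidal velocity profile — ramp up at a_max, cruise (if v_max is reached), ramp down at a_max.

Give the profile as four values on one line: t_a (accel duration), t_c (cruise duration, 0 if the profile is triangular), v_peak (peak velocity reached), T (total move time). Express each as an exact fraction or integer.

t_a=1 t_c=0 v_peak=13/2 T=2

(v_max)²/a_max = (31/2)²/(13/2) = 961/26
13/2 < 961/26 so t_c = 0
v_peak = √(13/2·13/2) = √(169/4) = 13/2
t_a = (13/2)/(13/2) = 1; t_c = 0
T = 2·1 = 2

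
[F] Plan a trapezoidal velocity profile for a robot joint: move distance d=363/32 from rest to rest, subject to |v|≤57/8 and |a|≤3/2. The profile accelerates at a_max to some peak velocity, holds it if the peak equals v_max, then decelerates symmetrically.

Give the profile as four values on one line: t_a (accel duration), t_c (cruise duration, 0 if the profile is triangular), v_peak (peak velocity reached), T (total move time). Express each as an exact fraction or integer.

t_a=11/4 t_c=0 v_peak=33/8 T=11/2

vₘ²/aₘ = (57/8)²/(3/2) = 1083/32
363/32 < 1083/32 → triangular
v_peak = √(363/32·3/2) = √(1089/64) = 33/8
t_a = (33/8)/(3/2) = 11/4; t_c = 0
T = 2·11/4 = 11/2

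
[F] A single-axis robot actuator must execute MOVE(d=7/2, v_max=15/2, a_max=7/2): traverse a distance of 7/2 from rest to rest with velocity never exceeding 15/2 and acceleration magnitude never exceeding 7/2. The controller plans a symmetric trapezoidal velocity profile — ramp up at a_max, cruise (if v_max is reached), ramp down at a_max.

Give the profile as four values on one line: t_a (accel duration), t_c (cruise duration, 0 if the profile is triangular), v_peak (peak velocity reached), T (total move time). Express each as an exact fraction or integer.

v_max²/a_max = (15/2)²/(7/2) = 225/14
7/2 < 225/14 so t_c = 0
v_peak = √(7/2·7/2) = √(49/4) = 7/2
t_a = (7/2)/(7/2) = 1; t_c = 0
T = 2·1 = 2

t_a=1 t_c=0 v_peak=7/2 T=2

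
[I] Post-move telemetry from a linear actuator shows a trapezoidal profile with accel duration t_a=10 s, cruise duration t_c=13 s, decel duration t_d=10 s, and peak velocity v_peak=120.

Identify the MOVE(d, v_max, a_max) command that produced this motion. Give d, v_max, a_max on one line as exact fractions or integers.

a_max = 120/10 = 12
d_a = ½·120·10 = 600; d_c = 120·13 = 1560
d = 2·600 + 1560 = 2760
t_c = 13 > 0 ⇒ limit active, v_max = 120

d=2760 v_max=120 a_max=12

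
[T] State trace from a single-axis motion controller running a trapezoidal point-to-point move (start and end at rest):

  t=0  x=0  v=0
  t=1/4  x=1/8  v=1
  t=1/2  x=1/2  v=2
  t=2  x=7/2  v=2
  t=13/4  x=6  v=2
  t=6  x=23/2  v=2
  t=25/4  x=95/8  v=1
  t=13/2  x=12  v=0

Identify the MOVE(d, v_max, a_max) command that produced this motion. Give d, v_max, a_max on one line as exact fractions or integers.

final state: t=13/2, x=12, v=0 → d = 12
a_max = (1−0)/(1/4−0) = 4
max v = 2 over t∈[1/2,6] → v_max = 2
check: 2·(1/2+11/2) = 12 ✓

d=12 v_max=2 a_max=4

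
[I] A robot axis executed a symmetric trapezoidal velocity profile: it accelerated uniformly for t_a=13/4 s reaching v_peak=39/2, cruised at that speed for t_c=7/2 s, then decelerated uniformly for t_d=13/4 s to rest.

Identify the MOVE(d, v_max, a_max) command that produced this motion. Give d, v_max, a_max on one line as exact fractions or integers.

d=1053/8 v_max=39/2 a_max=6

a_max = (39/2)/(13/4) = 6
d_a = ½·39/2·13/4 = 507/16; d_c = 39/2·7/2 = 273/4
d = 2·507/16 + 273/4 = 1053/8
t_c = 7/2 > 0 → v_max = v_peak = 39/2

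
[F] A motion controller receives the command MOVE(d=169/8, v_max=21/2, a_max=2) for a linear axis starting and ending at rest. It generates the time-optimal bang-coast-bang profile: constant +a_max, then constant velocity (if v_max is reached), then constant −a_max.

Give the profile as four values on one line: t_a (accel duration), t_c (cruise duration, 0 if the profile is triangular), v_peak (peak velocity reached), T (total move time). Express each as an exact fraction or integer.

t_a=13/4 t_c=0 v_peak=13/2 T=13/2

v_max²/a_max = (21/2)²/2 = 441/8
169/8 < 441/8 ⇒ no cruise
v_peak = √(169/8·2) = √(169/4) = 13/2
t_a = (13/2)/2 = 13/4; t_c = 0
T = 2·13/4 = 13/2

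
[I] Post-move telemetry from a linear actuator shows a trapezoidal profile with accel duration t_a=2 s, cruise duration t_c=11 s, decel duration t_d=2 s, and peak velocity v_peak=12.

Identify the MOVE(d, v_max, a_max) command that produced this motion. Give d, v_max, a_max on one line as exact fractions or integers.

d=156 v_max=12 a_max=6

a_max = 12/2 = 6
d_a = ½·12·2 = 12; d_c = 12·11 = 132
d = 2·12 + 132 = 156
t_c = 11 > 0 → v_max = v_peak = 12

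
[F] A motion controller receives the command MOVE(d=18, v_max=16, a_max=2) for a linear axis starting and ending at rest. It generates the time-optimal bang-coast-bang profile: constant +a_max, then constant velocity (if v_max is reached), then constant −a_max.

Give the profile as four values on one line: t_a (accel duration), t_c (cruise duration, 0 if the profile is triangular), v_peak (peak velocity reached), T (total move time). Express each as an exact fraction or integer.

(v_max)²/a_max = 16²/2 = 128
18 < 128 → triangular
v_peak = √(18·2) = √36 = 6
t_a = 6/2 = 3; t_c = 0
T = 2·3 = 6

t_a=3 t_c=0 v_peak=6 T=6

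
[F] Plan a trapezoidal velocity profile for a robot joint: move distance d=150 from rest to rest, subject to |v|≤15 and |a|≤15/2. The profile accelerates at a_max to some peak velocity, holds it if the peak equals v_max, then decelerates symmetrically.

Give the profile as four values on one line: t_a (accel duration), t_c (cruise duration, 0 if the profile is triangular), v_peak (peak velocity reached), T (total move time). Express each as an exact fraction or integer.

t_a=2 t_c=8 v_peak=15 T=12

(v_max)²/a_max = 15²/(15/2) = 30
150 ≥ 30 → trapezoidal
t_a = 15/(15/2) = 2; v_peak = 15
d_cruise = 150 − 30 = 120; t_c = 120/15 = 8
T = 2·2 + 8 = 12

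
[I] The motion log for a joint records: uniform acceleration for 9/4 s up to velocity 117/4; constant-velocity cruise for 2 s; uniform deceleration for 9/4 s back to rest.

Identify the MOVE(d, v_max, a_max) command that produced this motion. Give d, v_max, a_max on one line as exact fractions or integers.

a_max = (117/4)/(9/4) = 13
d_a = ½·117/4·9/4 = 1053/32; d_c = 117/4·2 = 117/2
d = 2·1053/32 + 117/2 = 1989/16
t_c = 2 > 0 ⇒ limit active, v_max = 117/4

d=1989/16 v_max=117/4 a_max=13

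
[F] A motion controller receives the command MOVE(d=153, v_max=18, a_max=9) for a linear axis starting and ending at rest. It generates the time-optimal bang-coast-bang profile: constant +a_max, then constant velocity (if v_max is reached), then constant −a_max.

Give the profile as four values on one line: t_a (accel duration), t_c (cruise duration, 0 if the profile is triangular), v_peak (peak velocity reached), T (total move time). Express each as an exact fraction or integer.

v_max²/a_max = 18²/9 = 36
153 ≥ 36 so v_max reached
t_a = 18/9 = 2; v_peak = 18
d_cruise = 153 − 36 = 117; t_c = 117/18 = 13/2
T = 2·2 + 13/2 = 21/2

t_a=2 t_c=13/2 v_peak=18 T=21/2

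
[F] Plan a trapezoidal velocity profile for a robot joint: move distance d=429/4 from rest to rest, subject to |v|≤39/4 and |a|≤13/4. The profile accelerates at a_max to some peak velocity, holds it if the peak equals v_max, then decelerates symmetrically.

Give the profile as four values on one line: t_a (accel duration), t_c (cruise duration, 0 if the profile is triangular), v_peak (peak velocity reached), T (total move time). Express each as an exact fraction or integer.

vₘ²/aₘ = (39/4)²/(13/4) = 117/4
429/4 ≥ 117/4 so v_max reached
t_a = (39/4)/(13/4) = 3; v_peak = 39/4
d_cruise = 429/4 − 117/4 = 78; t_c = 78/(39/4) = 8
T = 2·3 + 8 = 14

t_a=3 t_c=8 v_peak=39/4 T=14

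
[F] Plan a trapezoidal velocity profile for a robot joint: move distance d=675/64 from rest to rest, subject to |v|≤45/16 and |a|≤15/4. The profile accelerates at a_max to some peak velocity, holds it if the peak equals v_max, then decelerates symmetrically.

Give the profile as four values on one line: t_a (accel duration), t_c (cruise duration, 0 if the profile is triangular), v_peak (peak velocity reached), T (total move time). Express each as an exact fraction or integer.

t_a=3/4 t_c=3 v_peak=45/16 T=9/2

vₘ²/aₘ = (45/16)²/(15/4) = 135/64
675/64 ≥ 135/64 → trapezoidal
t_a = (45/16)/(15/4) = 3/4; v_peak = 45/16
d_cruise = 675/64 − 135/64 = 135/16; t_c = (135/16)/(45/16) = 3
T = 2·3/4 + 3 = 9/2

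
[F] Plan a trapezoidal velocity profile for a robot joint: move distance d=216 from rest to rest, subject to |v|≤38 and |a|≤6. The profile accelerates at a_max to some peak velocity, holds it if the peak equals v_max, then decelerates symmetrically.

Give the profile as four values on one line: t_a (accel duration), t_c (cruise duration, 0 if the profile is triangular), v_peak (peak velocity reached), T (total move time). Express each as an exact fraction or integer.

t_a=6 t_c=0 v_peak=36 T=12

vₘ²/aₘ = 38²/6 = 722/3
216 < 722/3 so t_c = 0
v_peak = √(216·6) = √1296 = 36
t_a = 36/6 = 6; t_c = 0
T = 2·6 = 12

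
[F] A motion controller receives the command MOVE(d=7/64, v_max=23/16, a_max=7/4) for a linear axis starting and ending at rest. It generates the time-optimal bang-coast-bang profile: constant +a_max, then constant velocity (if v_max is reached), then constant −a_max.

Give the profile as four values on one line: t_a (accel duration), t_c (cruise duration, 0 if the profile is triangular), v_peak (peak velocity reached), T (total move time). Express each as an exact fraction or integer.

t_a=1/4 t_c=0 v_peak=7/16 T=1/2

(v_max)²/a_max = (23/16)²/(7/4) = 529/448
7/64 < 529/448 → triangular
v_peak = √(7/64·7/4) = √(49/256) = 7/16
t_a = (7/16)/(7/4) = 1/4; t_c = 0
T = 2·1/4 = 1/2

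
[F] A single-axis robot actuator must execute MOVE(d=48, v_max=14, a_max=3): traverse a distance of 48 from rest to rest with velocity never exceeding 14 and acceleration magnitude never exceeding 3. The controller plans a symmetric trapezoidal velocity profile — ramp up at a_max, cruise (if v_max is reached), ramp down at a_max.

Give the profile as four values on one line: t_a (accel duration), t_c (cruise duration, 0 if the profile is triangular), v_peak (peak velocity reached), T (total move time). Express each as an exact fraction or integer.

t_a=4 t_c=0 v_peak=12 T=8

v_max²/a_max = 14²/3 = 196/3
48 < 196/3 ⇒ no cruise
v_peak = √(48·3) = √144 = 12
t_a = 12/3 = 4; t_c = 0
T = 2·4 = 8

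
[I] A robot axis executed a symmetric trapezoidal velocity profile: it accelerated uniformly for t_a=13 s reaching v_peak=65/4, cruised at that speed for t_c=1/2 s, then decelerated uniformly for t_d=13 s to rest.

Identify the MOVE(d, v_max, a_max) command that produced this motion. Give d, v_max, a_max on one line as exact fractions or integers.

a_max = (65/4)/13 = 5/4
d_a = ½·65/4·13 = 845/8; d_c = 65/4·1/2 = 65/8
d = 2·845/8 + 65/8 = 1755/8
t_c = 1/2 > 0 so v_max = 65/4

d=1755/8 v_max=65/4 a_max=5/4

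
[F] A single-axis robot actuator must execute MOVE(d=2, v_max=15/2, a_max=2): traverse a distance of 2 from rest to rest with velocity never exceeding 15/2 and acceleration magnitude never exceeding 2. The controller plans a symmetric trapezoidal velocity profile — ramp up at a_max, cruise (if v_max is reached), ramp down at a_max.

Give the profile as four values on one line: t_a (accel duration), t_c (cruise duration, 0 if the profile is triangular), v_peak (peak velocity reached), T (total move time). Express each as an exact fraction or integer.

t_a=1 t_c=0 v_peak=2 T=2

v_max²/a_max = (15/2)²/2 = 225/8
2 < 225/8 ⇒ no cruise
v_peak = √(2·2) = √4 = 2
t_a = 2/2 = 1; t_c = 0
T = 2·1 = 2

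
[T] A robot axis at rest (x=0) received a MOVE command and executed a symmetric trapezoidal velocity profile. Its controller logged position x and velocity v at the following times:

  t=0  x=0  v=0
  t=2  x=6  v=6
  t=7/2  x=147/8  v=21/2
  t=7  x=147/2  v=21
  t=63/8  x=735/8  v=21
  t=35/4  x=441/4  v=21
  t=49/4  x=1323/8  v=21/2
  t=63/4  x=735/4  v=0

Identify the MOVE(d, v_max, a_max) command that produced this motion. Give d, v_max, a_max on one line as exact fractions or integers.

d=735/4 v_max=21 a_max=3

final state: t=63/4, x=735/4, v=0 → d = 735/4
a_max = (6−0)/(2−0) = 3
max v = 21 over t∈[7,35/4] → v_max = 21
check: 21·(7+7/4) = 735/4 ✓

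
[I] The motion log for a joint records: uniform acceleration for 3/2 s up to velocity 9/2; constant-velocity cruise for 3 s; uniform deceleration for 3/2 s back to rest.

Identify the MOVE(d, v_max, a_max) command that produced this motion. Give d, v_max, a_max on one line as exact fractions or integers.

d=81/4 v_max=9/2 a_max=3

a_max = (9/2)/(3/2) = 3
d_a = ½·9/2·3/2 = 27/8; d_c = 9/2·3 = 27/2
d = 2·27/8 + 27/2 = 81/4
t_c = 3 > 0 so v_max = 9/2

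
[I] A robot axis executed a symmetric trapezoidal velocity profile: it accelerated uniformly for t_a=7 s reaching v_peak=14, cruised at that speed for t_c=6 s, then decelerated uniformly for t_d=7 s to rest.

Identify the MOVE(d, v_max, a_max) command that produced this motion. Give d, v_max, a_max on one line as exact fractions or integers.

d=182 v_max=14 a_max=2

a_max = 14/7 = 2
d_a = ½·14·7 = 49; d_c = 14·6 = 84
d = 2·49 + 84 = 182
t_c = 6 > 0 → v_max = v_peak = 14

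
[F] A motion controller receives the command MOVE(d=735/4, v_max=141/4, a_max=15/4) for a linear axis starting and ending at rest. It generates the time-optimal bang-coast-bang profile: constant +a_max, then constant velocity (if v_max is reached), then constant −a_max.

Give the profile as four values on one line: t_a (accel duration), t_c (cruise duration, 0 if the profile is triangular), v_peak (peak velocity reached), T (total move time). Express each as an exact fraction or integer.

v_max²/a_max = (141/4)²/(15/4) = 6627/20
735/4 < 6627/20 ⇒ no cruise
v_peak = √(735/4·15/4) = √(11025/16) = 105/4
t_a = (105/4)/(15/4) = 7; t_c = 0
T = 2·7 = 14

t_a=7 t_c=0 v_peak=105/4 T=14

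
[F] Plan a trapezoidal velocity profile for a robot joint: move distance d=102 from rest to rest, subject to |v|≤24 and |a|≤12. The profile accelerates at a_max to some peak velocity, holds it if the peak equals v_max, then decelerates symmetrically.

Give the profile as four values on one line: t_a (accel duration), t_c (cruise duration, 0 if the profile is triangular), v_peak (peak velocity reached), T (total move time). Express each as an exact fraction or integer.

(v_max)²/a_max = 24²/12 = 48
102 ≥ 48 so v_max reached
t_a = 24/12 = 2; v_peak = 24
d_cruise = 102 − 48 = 54; t_c = 54/24 = 9/4
T = 2·2 + 9/4 = 25/4

t_a=2 t_c=9/4 v_peak=24 T=25/4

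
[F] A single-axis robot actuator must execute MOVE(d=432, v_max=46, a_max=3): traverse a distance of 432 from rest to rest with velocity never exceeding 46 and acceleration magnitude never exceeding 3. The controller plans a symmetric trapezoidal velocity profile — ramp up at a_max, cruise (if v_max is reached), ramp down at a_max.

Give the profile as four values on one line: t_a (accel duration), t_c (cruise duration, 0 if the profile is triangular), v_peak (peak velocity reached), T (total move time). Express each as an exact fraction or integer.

t_a=12 t_c=0 v_peak=36 T=24

v_max²/a_max = 46²/3 = 2116/3
432 < 2116/3 so t_c = 0
v_peak = √(432·3) = √1296 = 36
t_a = 36/3 = 12; t_c = 0
T = 2·12 = 24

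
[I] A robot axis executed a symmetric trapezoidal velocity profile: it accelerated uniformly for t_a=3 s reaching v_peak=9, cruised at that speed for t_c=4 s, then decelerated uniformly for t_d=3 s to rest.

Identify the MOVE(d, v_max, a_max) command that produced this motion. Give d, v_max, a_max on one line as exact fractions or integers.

d=63 v_max=9 a_max=3

a_max = 9/3 = 3
d_a = ½·9·3 = 27/2; d_c = 9·4 = 36
d = 2·27/2 + 36 = 63
t_c = 4 > 0 ⇒ limit active, v_max = 9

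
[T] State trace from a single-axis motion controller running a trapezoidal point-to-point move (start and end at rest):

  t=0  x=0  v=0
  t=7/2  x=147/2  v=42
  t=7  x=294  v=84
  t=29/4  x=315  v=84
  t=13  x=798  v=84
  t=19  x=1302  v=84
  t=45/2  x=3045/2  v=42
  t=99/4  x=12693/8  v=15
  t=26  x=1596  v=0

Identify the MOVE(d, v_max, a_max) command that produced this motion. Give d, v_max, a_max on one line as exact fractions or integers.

d=1596 v_max=84 a_max=12

final state: t=26, x=1596, v=0 → d = 1596
a_max = (42−0)/(7/2−0) = 12
max v = 84 over t∈[7,19] → v_max = 84
check: 84·(7+12) = 1596 ✓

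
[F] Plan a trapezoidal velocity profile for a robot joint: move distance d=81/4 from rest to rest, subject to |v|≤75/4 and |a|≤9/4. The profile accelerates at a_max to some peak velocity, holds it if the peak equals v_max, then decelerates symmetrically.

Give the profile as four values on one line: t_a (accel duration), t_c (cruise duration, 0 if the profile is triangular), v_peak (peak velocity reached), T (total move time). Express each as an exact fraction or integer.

(v_max)²/a_max = (75/4)²/(9/4) = 625/4
81/4 < 625/4 ⇒ no cruise
v_peak = √(81/4·9/4) = √(729/16) = 27/4
t_a = (27/4)/(9/4) = 3; t_c = 0
T = 2·3 = 6

t_a=3 t_c=0 v_peak=27/4 T=6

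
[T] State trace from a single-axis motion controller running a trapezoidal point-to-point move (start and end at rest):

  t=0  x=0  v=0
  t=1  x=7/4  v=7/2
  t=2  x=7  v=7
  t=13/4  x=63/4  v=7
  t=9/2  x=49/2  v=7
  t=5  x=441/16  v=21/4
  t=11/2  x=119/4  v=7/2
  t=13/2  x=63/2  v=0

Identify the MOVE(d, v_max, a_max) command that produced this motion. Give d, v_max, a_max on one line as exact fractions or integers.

d=63/2 v_max=7 a_max=7/2

final state: t=13/2, x=63/2, v=0 → d = 63/2
a_max = (7/2−0)/(1−0) = 7/2
max v = 7 over t∈[2,9/2] → v_max = 7
check: 7·(2+5/2) = 63/2 ✓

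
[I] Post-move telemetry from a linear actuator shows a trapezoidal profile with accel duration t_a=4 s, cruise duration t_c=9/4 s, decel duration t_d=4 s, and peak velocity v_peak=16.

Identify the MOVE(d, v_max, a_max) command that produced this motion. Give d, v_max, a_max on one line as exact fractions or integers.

d=100 v_max=16 a_max=4

a_max = 16/4 = 4
d_a = ½·16·4 = 32; d_c = 16·9/4 = 36
d = 2·32 + 36 = 100
t_c = 9/4 > 0 so v_max = 16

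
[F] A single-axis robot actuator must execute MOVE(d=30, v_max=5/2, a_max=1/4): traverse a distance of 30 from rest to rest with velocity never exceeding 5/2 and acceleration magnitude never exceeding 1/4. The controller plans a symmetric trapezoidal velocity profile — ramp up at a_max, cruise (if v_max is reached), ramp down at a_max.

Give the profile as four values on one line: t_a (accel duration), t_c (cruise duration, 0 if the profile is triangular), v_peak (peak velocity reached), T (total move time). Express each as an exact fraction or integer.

t_a=10 t_c=2 v_peak=5/2 T=22

(v_max)²/a_max = (5/2)²/(1/4) = 25
30 ≥ 25 so v_max reached
t_a = (5/2)/(1/4) = 10; v_peak = 5/2
d_cruise = 30 − 25 = 5; t_c = 5/(5/2) = 2
T = 2·10 + 2 = 22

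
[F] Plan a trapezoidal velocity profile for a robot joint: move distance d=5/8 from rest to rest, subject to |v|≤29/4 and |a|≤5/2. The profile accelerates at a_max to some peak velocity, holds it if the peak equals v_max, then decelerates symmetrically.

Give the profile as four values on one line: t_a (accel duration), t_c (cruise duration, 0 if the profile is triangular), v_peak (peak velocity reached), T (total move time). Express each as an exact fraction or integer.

t_a=1/2 t_c=0 v_peak=5/4 T=1

vₘ²/aₘ = (29/4)²/(5/2) = 841/40
5/8 < 841/40 ⇒ no cruise
v_peak = √(5/8·5/2) = √(25/16) = 5/4
t_a = (5/4)/(5/2) = 1/2; t_c = 0
T = 2·1/2 = 1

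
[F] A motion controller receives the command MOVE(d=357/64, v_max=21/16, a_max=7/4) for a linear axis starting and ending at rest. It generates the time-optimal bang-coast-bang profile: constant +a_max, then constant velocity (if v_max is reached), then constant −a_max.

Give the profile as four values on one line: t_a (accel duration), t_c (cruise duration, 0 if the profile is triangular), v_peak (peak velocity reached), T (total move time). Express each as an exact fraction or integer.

v_max²/a_max = (21/16)²/(7/4) = 63/64
357/64 ≥ 63/64 ⇒ cruise phase
t_a = (21/16)/(7/4) = 3/4; v_peak = 21/16
d_cruise = 357/64 − 63/64 = 147/32; t_c = (147/32)/(21/16) = 7/2
T = 2·3/4 + 7/2 = 5

t_a=3/4 t_c=7/2 v_peak=21/16 T=5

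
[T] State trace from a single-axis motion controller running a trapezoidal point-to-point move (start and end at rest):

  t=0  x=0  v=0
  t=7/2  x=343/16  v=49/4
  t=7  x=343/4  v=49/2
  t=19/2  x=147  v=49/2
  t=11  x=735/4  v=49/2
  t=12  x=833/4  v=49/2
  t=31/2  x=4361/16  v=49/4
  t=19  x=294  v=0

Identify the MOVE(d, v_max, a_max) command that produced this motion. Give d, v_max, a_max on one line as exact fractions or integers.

final state: t=19, x=294, v=0 → d = 294
a_max = (49/4−0)/(7/2−0) = 7/2
max v = 49/2 over t∈[7,12] → v_max = 49/2
check: 49/2·(7+5) = 294 ✓

d=294 v_max=49/2 a_max=7/2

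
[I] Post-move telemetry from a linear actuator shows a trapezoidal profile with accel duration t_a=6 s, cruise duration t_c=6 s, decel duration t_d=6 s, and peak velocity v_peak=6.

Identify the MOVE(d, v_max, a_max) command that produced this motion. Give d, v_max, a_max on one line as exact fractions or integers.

a_max = 6/6 = 1
d_a = ½·6·6 = 18; d_c = 6·6 = 36
d = 2·18 + 36 = 72
t_c = 6 > 0 → v_max = v_peak = 6

d=72 v_max=6 a_max=1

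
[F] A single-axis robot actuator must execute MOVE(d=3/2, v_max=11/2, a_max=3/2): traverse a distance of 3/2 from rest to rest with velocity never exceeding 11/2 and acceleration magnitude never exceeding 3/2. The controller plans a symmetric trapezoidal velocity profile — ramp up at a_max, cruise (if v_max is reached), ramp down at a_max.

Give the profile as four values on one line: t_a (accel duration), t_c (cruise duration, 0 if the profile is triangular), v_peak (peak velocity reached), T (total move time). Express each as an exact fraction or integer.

t_a=1 t_c=0 v_peak=3/2 T=2

vₘ²/aₘ = (11/2)²/(3/2) = 121/6
3/2 < 121/6 → triangular
v_peak = √(3/2·3/2) = √(9/4) = 3/2
t_a = (3/2)/(3/2) = 1; t_c = 0
T = 2·1 = 2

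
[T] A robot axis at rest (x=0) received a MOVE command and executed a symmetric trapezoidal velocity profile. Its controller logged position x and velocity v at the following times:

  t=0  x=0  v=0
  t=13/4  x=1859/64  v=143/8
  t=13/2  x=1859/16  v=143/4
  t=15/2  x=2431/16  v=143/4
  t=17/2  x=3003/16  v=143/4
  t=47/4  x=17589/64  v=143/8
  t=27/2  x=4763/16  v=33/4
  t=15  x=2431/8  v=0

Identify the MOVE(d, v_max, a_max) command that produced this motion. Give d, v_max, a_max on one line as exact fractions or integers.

d=2431/8 v_max=143/4 a_max=11/2

final state: t=15, x=2431/8, v=0 → d = 2431/8
a_max = (143/8−0)/(13/4−0) = 11/2
max v = 143/4 over t∈[13/2,17/2] → v_max = 143/4
check: 143/4·(13/2+2) = 2431/8 ✓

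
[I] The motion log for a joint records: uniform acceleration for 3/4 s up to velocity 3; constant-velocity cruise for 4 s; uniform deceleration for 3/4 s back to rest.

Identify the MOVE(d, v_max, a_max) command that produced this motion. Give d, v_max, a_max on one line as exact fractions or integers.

d=57/4 v_max=3 a_max=4

a_max = 3/(3/4) = 4
d_a = ½·3·3/4 = 9/8; d_c = 3·4 = 12
d = 2·9/8 + 12 = 57/4
t_c = 4 > 0 → v_max = v_peak = 3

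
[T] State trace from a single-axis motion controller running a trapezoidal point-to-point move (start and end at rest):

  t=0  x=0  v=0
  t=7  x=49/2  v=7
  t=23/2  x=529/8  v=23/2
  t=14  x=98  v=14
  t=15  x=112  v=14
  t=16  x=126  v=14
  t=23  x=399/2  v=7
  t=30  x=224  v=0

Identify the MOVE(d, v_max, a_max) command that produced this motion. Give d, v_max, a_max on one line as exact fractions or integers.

d=224 v_max=14 a_max=1

final state: t=30, x=224, v=0 → d = 224
a_max = (7−0)/(7−0) = 1
max v = 14 over t∈[14,16] → v_max = 14
check: 14·(14+2) = 224 ✓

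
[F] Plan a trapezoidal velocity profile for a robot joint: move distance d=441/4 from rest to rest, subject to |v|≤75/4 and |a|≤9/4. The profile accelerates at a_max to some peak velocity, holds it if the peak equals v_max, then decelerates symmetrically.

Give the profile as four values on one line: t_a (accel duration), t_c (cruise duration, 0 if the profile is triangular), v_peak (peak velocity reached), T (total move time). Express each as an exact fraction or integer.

t_a=7 t_c=0 v_peak=63/4 T=14

v_max²/a_max = (75/4)²/(9/4) = 625/4
441/4 < 625/4 → triangular
v_peak = √(441/4·9/4) = √(3969/16) = 63/4
t_a = (63/4)/(9/4) = 7; t_c = 0
T = 2·7 = 14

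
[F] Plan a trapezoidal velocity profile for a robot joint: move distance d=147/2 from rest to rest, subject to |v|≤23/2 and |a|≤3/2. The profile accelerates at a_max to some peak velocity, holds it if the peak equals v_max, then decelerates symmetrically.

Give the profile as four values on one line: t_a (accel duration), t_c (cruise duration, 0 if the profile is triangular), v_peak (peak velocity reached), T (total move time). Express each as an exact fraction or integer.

t_a=7 t_c=0 v_peak=21/2 T=14

(v_max)²/a_max = (23/2)²/(3/2) = 529/6
147/2 < 529/6 so t_c = 0
v_peak = √(147/2·3/2) = √(441/4) = 21/2
t_a = (21/2)/(3/2) = 7; t_c = 0
T = 2·7 = 14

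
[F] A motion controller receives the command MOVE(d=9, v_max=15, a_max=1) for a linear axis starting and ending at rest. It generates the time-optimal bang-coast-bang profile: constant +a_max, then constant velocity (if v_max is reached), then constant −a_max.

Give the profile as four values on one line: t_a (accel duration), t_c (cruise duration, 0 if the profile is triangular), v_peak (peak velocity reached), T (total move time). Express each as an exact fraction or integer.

v_max²/a_max = 15²/1 = 225
9 < 225 ⇒ no cruise
v_peak = √(9·1) = √9 = 3
t_a = 3/1 = 3; t_c = 0
T = 2·3 = 6

t_a=3 t_c=0 v_peak=3 T=6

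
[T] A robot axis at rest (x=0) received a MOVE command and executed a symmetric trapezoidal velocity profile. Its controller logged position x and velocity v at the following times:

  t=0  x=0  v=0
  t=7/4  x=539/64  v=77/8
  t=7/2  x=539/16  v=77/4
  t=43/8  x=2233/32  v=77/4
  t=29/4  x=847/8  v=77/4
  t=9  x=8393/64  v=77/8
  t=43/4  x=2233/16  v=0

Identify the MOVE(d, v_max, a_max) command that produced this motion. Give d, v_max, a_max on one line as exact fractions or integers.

d=2233/16 v_max=77/4 a_max=11/2

final state: t=43/4, x=2233/16, v=0 → d = 2233/16
a_max = (77/8−0)/(7/4−0) = 11/2
max v = 77/4 over t∈[7/2,29/4] → v_max = 77/4
check: 77/4·(7/2+15/4) = 2233/16 ✓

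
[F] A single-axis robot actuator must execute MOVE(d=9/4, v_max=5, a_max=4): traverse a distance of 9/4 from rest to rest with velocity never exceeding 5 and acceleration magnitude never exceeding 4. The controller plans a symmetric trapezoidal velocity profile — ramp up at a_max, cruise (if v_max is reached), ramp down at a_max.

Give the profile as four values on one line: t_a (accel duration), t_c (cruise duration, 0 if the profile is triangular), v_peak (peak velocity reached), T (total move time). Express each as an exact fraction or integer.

v_max²/a_max = 5²/4 = 25/4
9/4 < 25/4 so t_c = 0
v_peak = √(9/4·4) = √9 = 3
t_a = 3/4; t_c = 0
T = 2·3/4 = 3/2

t_a=3/4 t_c=0 v_peak=3 T=3/2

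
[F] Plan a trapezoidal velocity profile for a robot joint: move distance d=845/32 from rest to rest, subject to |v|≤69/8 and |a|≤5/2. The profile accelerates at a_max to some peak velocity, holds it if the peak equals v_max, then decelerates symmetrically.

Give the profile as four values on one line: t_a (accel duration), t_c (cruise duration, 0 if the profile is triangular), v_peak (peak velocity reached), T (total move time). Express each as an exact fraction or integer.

vₘ²/aₘ = (69/8)²/(5/2) = 4761/160
845/32 < 4761/160 so t_c = 0
v_peak = √(845/32·5/2) = √(4225/64) = 65/8
t_a = (65/8)/(5/2) = 13/4; t_c = 0
T = 2·13/4 = 13/2

t_a=13/4 t_c=0 v_peak=65/8 T=13/2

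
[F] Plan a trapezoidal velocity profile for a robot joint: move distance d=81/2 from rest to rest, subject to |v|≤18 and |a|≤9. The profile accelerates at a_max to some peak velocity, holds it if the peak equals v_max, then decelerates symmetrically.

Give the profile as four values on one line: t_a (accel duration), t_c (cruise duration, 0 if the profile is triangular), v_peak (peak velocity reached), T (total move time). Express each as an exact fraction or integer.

t_a=2 t_c=1/4 v_peak=18 T=17/4

v_max²/a_max = 18²/9 = 36
81/2 ≥ 36 so v_max reached
t_a = 18/9 = 2; v_peak = 18
d_cruise = 81/2 − 36 = 9/2; t_c = (9/2)/18 = 1/4
T = 2·2 + 1/4 = 17/4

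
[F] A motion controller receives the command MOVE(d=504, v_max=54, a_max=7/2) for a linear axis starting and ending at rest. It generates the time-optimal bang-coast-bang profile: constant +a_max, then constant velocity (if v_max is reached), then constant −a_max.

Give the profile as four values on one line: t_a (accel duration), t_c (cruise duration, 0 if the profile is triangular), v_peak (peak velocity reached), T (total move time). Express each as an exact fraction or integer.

(v_max)²/a_max = 54²/(7/2) = 5832/7
504 < 5832/7 → triangular
v_peak = √(504·7/2) = √1764 = 42
t_a = 42/(7/2) = 12; t_c = 0
T = 2·12 = 24

t_a=12 t_c=0 v_peak=42 T=24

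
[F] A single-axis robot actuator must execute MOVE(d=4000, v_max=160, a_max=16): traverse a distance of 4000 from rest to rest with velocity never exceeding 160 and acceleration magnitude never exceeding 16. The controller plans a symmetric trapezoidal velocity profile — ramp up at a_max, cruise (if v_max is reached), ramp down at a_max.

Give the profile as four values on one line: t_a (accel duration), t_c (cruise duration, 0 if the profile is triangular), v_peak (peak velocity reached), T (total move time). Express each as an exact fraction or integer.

(v_max)²/a_max = 160²/16 = 1600
4000 ≥ 1600 → trapezoidal
t_a = 160/16 = 10; v_peak = 160
d_cruise = 4000 − 1600 = 2400; t_c = 2400/160 = 15
T = 2·10 + 15 = 35

t_a=10 t_c=15 v_peak=160 T=35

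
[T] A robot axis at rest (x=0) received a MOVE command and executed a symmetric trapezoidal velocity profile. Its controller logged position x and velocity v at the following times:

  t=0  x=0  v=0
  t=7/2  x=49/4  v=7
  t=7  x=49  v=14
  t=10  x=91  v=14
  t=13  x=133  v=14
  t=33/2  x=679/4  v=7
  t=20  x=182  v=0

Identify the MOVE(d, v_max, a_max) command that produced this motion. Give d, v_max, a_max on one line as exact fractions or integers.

final state: t=20, x=182, v=0 → d = 182
a_max = (7−0)/(7/2−0) = 2
max v = 14 over t∈[7,13] → v_max = 14
check: 14·(7+6) = 182 ✓

d=182 v_max=14 a_max=2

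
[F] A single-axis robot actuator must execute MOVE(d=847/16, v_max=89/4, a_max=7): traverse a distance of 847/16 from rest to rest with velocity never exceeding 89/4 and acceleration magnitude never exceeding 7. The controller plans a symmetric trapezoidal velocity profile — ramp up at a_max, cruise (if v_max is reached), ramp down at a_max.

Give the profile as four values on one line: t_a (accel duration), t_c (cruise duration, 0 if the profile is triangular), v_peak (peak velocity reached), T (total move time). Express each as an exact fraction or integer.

t_a=11/4 t_c=0 v_peak=77/4 T=11/2

(v_max)²/a_max = (89/4)²/7 = 7921/112
847/16 < 7921/112 → triangular
v_peak = √(847/16·7) = √(5929/16) = 77/4
t_a = (77/4)/7 = 11/4; t_c = 0
T = 2·11/4 = 11/2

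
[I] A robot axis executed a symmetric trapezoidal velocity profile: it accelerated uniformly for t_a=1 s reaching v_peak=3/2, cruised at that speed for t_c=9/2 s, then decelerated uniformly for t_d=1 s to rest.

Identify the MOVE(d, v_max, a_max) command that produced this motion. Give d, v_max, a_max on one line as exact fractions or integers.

d=33/4 v_max=3/2 a_max=3/2

a_max = (3/2)/1 = 3/2
d_a = ½·3/2·1 = 3/4; d_c = 3/2·9/2 = 27/4
d = 2·3/4 + 27/4 = 33/4
t_c = 9/2 > 0 ⇒ limit active, v_max = 3/2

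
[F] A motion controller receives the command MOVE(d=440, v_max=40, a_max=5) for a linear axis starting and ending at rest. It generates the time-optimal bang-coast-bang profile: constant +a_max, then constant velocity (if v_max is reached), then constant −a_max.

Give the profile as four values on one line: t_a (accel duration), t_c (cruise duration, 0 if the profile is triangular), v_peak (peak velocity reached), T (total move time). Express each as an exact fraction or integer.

v_max²/a_max = 40²/5 = 320
440 ≥ 320 so v_max reached
t_a = 40/5 = 8; v_peak = 40
d_cruise = 440 − 320 = 120; t_c = 120/40 = 3
T = 2·8 + 3 = 19

t_a=8 t_c=3 v_peak=40 T=19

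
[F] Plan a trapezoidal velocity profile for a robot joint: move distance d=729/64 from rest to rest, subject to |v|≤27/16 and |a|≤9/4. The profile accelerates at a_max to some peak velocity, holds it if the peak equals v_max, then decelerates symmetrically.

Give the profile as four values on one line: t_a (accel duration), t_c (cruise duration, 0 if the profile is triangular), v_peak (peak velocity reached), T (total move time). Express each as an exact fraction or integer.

v_max²/a_max = (27/16)²/(9/4) = 81/64
729/64 ≥ 81/64 ⇒ cruise phase
t_a = (27/16)/(9/4) = 3/4; v_peak = 27/16
d_cruise = 729/64 − 81/64 = 81/8; t_c = (81/8)/(27/16) = 6
T = 2·3/4 + 6 = 15/2

t_a=3/4 t_c=6 v_peak=27/16 T=15/2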